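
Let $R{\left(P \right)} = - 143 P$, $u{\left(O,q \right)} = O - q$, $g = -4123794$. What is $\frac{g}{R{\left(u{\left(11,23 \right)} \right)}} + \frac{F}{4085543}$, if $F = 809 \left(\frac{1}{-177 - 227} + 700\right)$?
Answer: $- \frac{94263118953}{39227188} \approx -2403.0$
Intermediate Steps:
$F = \frac{228784391}{404}$ ($F = 809 \left(\frac{1}{-404} + 700\right) = 809 \left(- \frac{1}{404} + 700\right) = 809 \cdot \frac{282799}{404} = \frac{228784391}{404} \approx 5.663 \cdot 10^{5}$)
$\frac{g}{R{\left(u{\left(11,23 \right)} \right)}} + \frac{F}{4085543} = - \frac{4123794}{\left(-143\right) \left(11 - 23\right)} + \frac{228784391}{404 \cdot 4085543} = - \frac{4123794}{\left(-143\right) \left(11 - 23\right)} + \frac{228784391}{404} \cdot \frac{1}{4085543} = - \frac{4123794}{\left(-143\right) \left(-12\right)} + \frac{38023}{274316} = - \frac{4123794}{1716} + \frac{38023}{274316} = \left(-4123794\right) \frac{1}{1716} + \frac{38023}{274316} = - \frac{687299}{286} + \frac{38023}{274316} = - \frac{94263118953}{39227188}$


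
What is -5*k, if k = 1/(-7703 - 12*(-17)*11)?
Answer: 5/5459 ≈ 0.00091592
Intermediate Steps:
k = -1/5459 (k = 1/(-7703 + 204*11) = 1/(-7703 + 2244) = 1/(-5459) = -1/5459 ≈ -0.00018318)
-5*k = -5*(-1/5459) = 5/5459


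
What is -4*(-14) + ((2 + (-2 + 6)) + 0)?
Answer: 62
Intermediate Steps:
-4*(-14) + ((2 + (-2 + 6)) + 0) = 56 + ((2 + 4) + 0) = 56 + (6 + 0) = 56 + 6 = 62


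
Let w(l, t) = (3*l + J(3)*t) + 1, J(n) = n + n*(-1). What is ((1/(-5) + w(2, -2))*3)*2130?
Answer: 43452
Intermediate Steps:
J(n) = 0 (J(n) = n - n = 0)
w(l, t) = 1 + 3*l (w(l, t) = (3*l + 0*t) + 1 = (3*l + 0) + 1 = 3*l + 1 = 1 + 3*l)
((1/(-5) + w(2, -2))*3)*2130 = ((1/(-5) + (1 + 3*2))*3)*2130 = ((-⅕ + (1 + 6))*3)*2130 = ((-⅕ + 7)*3)*2130 = ((34/5)*3)*2130 = (102/5)*2130 = 43452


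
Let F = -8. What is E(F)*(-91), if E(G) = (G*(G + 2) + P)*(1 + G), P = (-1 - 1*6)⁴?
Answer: 1560013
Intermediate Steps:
P = 2401 (P = (-1 - 6)⁴ = (-7)⁴ = 2401)
E(G) = (1 + G)*(2401 + G*(2 + G)) (E(G) = (G*(G + 2) + 2401)*(1 + G) = (G*(2 + G) + 2401)*(1 + G) = (2401 + G*(2 + G))*(1 + G) = (1 + G)*(2401 + G*(2 + G)))
E(F)*(-91) = (2401 + (-8)³ + 3*(-8)² + 2403*(-8))*(-91) = (2401 - 512 + 3*64 - 19224)*(-91) = (2401 - 512 + 192 - 19224)*(-91) = -17143*(-91) = 1560013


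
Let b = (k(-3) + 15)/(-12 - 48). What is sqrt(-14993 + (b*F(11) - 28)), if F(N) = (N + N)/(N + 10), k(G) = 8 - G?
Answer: I*sqrt(165611530)/105 ≈ 122.56*I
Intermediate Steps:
b = -13/30 (b = ((8 - 1*(-3)) + 15)/(-12 - 48) = ((8 + 3) + 15)/(-60) = (11 + 15)*(-1/60) = 26*(-1/60) = -13/30 ≈ -0.43333)
F(N) = 2*N/(10 + N) (F(N) = (2*N)/(10 + N) = 2*N/(10 + N))
sqrt(-14993 + (b*F(11) - 28)) = sqrt(-14993 + (-13*11/(15*(10 + 11)) - 28)) = sqrt(-14993 + (-13*11/(15*21) - 28)) = sqrt(-14993 + (-13/30*22/21 - 28)) = sqrt(-14993 + (-143/315 - 28)) = sqrt(-14993 - 8963/315) = sqrt(-4731758/315) = I*sqrt(165611530)/105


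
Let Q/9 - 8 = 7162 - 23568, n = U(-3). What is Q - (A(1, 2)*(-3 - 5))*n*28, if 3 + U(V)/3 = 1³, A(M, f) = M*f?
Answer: -150270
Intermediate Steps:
U(V) = -6 (U(V) = -9 + 3*1³ = -9 + 3*1 = -9 + 3 = -6)
n = -6
Q = -147582 (Q = 72 + 9*(7162 - 23568) = 72 + 9*(-16406) = 72 - 147654 = -147582)
Q - (A(1, 2)*(-3 - 5))*n*28 = -147582 - ((1*2)*(-3 - 5))*(-6)*28 = -147582 - (2*(-8))*(-6)*28 = -147582 - (-16*(-6))*28 = -147582 - 96*28 = -147582 - 1*2688 = -147582 - 2688 = -150270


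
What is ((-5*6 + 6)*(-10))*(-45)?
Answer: -10800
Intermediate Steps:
((-5*6 + 6)*(-10))*(-45) = ((-30 + 6)*(-10))*(-45) = -24*(-10)*(-45) = 240*(-45) = -10800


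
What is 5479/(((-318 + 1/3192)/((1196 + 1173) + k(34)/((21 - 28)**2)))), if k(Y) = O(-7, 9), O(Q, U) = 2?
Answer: -290024553192/7105385 ≈ -40818.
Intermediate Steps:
k(Y) = 2
5479/(((-318 + 1/3192)/((1196 + 1173) + k(34)/((21 - 28)**2)))) = 5479/(((-318 + 1/3192)/((1196 + 1173) + 2/((21 - 28)**2)))) = 5479/(((-318 + 1/3192)/(2369 + 2/((-7)**2)))) = 5479/((-1015055/(3192*(2369 + 2/49)))) = 5479/((-1015055/(3192*116083/49))) = 5479/((-1015055/3192*49/116083)) = 5479/(-7105385/52933848) = 5479*(-52933848/7105385) = -290024553192/7105385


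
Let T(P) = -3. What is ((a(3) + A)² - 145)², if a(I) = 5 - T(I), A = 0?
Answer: 6561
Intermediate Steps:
a(I) = 8 (a(I) = 5 - 1*(-3) = 5 + 3 = 8)
((a(3) + A)² - 145)² = ((8 + 0)² - 145)² = (8² - 145)² = (64 - 145)² = (-81)² = 6561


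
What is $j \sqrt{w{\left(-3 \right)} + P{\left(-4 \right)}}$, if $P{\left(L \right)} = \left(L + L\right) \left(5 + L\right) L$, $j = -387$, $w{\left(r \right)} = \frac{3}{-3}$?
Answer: $- 387 \sqrt{31} \approx -2154.7$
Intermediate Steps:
$w{\left(r \right)} = -1$ ($w{\left(r \right)} = 3 \left(- \frac{1}{3}\right) = -1$)
$P{\left(L \right)} = 2 L^{2} \left(5 + L\right)$ ($P{\left(L \right)} = 2 L \left(5 + L\right) L = 2 L^{2} \left(5 + L\right)$)
$j \sqrt{w{\left(-3 \right)} + P{\left(-4 \right)}} = - 387 \sqrt{-1 + 2 \left(-4\right)^{2} \left(5 - 4\right)} = - 387 \sqrt{-1 + 2 \cdot 16 \cdot 1} = - 387 \sqrt{-1 + 32} = - 387 \sqrt{31}$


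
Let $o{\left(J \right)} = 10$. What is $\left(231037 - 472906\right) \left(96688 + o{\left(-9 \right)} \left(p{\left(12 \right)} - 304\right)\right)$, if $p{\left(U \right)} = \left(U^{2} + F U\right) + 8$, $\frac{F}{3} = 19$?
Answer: $-24672572952$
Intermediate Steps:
$F = 57$ ($F = 3 \cdot 19 = 57$)
$p{\left(U \right)} = 8 + U^{2} + 57 U$ ($p{\left(U \right)} = \left(U^{2} + 57 U\right) + 8 = 8 + U^{2} + 57 U$)
$\left(231037 - 472906\right) \left(96688 + o{\left(-9 \right)} \left(p{\left(12 \right)} - 304\right)\right) = \left(231037 - 472906\right) \left(96688 + 10 \left(\left(8 + 12^{2} + 57 \cdot 12\right) - 304\right)\right) = - 241869 \left(96688 + 10 \left(\left(8 + 144 + 684\right) - 304\right)\right) = - 241869 \left(96688 + 10 \left(836 - 304\right)\right) = - 241869 \left(96688 + 10 \cdot 532\right) = - 241869 \left(96688 + 5320\right) = \left(-241869\right) 102008 = -24672572952$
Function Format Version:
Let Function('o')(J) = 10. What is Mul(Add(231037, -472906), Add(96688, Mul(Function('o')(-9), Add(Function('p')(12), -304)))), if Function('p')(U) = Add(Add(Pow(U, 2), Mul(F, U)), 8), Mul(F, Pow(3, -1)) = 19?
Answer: -24672572952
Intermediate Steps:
F = 57 (F = Mul(3, 19) = 57)
Function('p')(U) = Add(8, Pow(U, 2), Mul(57, U)) (Function('p')(U) = Add(Add(Pow(U, 2), Mul(57, U)), 8) = Add(8, Pow(U, 2), Mul(57, U)))
Mul(Add(231037, -472906), Add(96688, Mul(Function('o')(-9), Add(Function('p')(12), -304)))) = Mul(Add(231037, -472906), Add(96688, Mul(10, Add(Add(8, Pow(12, 2), Mul(57, 12)), -304)))) = Mul(-241869, Add(96688, Mul(10, Add(Add(8, 144, 684), -304)))) = Mul(-241869, Add(96688, Mul(10, Add(836, -304)))) = Mul(-241869, Add(96688, Mul(10, 532))) = Mul(-241869, Add(96688, 5320)) = Mul(-241869, 102008) = -24672572952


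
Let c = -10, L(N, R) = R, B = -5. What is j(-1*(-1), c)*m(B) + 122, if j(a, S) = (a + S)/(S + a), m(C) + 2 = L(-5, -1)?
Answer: 119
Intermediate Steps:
m(C) = -3 (m(C) = -2 - 1 = -3)
j(a, S) = 1 (j(a, S) = (S + a)/(S + a) = 1)
j(-1*(-1), c)*m(B) + 122 = 1*(-3) + 122 = -3 + 122 = 119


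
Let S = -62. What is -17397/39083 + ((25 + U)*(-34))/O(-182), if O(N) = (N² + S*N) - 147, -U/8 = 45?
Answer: -324853247/1729852663 ≈ -0.18779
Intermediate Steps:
U = -360 (U = -8*45 = -360)
O(N) = -147 + N² - 62*N (O(N) = (N² - 62*N) - 147 = -147 + N² - 62*N)
-17397/39083 + ((25 + U)*(-34))/O(-182) = -17397/39083 + ((25 - 360)*(-34))/(-147 + (-182)² - 62*(-182)) = -17397*1/39083 + (-335*(-34))/(-147 + 33124 + 11284) = -17397/39083 + 11390/44261 = -324853247/1729852663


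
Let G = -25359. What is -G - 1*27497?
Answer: -2138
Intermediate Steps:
-G - 1*27497 = -1*(-25359) - 1*27497 = 25359 - 27497 = -2138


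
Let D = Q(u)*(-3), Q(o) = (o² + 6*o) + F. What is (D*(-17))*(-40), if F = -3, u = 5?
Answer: -106080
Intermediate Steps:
Q(o) = -3 + o² + 6*o (Q(o) = (o² + 6*o) - 3 = -3 + o² + 6*o)
D = -156 (D = (-3 + 5² + 6*5)*(-3) = (-3 + 25 + 30)*(-3) = 52*(-3) = -156)
(D*(-17))*(-40) = -156*(-17)*(-40) = 2652*(-40) = -106080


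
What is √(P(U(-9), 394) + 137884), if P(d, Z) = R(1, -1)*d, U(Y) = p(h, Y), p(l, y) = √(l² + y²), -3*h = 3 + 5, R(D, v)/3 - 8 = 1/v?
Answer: √(137884 + 7*√793) ≈ 371.59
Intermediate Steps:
R(D, v) = 24 + 3/v
h = -8/3 (h = -(3 + 5)/3 = -⅓*8 = -8/3 ≈ -2.6667)
U(Y) = √(64/9 + Y²) (U(Y) = √((-8/3)² + Y²) = √(64/9 + Y²))
P(d, Z) = 21*d (P(d, Z) = (24 + 3/(-1))*d = (24 + 3*(-1))*d = (24 - 3)*d = 21*d)
√(P(U(-9), 394) + 137884) = √(21*(√(64 + 9*(-9)²)/3) + 137884) = √(21*(√(64 + 9*81)/3) + 137884) = √(21*(√(64 + 729)/3) + 137884) = √(21*(√793/3) + 137884) = √(7*√793 + 137884) = √(137884 + 7*√793)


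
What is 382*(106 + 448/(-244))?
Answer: 2427228/61 ≈ 39791.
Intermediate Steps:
382*(106 + 448/(-244)) = 382*(106 + 448*(-1/244)) = 382*(106 - 112/61) = 382*(6354/61) = 2427228/61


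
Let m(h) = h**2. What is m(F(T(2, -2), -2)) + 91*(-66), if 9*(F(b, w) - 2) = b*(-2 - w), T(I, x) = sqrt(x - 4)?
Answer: -6002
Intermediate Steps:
T(I, x) = sqrt(-4 + x)
F(b, w) = 2 + b*(-2 - w)/9 (F(b, w) = 2 + (b*(-2 - w))/9 = 2 + b*(-2 - w)/9)
m(F(T(2, -2), -2)) + 91*(-66) = (2 - 2*sqrt(-4 - 2)/9 - 1/9*sqrt(-4 - 2)*(-2))**2 + 91*(-66) = (2 - 2*I*sqrt(6)/9 - 1/9*sqrt(-6)*(-2))**2 - 6006 = (2 - 2*I*sqrt(6)/9 - 1/9*I*sqrt(6)*(-2))**2 - 6006 = (2 - 2*I*sqrt(6)/9 + 2*I*sqrt(6)/9)**2 - 6006 = 2**2 - 6006 = 4 - 6006 = -6002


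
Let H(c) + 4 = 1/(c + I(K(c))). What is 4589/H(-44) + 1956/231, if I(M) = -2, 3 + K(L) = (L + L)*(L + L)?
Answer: -16133618/14245 ≈ -1132.6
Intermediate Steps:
K(L) = -3 + 4*L² (K(L) = -3 + (L + L)*(L + L) = -3 + (2*L)*(2*L) = -3 + 4*L²)
H(c) = -4 + 1/(-2 + c) (H(c) = -4 + 1/(c - 2) = -4 + 1/(-2 + c))
4589/H(-44) + 1956/231 = 4589/(((9 - 4*(-44))/(-2 - 44))) + 1956/231 = 4589/(((9 + 176)/(-46))) + 1956*(1/231) = 4589/((-1/46*185)) + 652/77 = 4589/(-185/46) + 652/77 = 4589*(-46/185) + 652/77 = -211094/185 + 652/77 = -16133618/14245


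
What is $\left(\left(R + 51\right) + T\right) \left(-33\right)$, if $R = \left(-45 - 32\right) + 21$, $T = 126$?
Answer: $-3993$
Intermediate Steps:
$R = -56$ ($R = -77 + 21 = -56$)
$\left(\left(R + 51\right) + T\right) \left(-33\right) = \left(\left(-56 + 51\right) + 126\right) \left(-33\right) = \left(-5 + 126\right) \left(-33\right) = 121 \left(-33\right) = -3993$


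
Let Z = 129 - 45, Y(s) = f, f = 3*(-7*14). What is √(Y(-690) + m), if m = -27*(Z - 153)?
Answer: √1569 ≈ 39.611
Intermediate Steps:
f = -294 (f = 3*(-98) = -294)
Y(s) = -294
Z = 84
m = 1863 (m = -27*(84 - 153) = -27*(-69) = 1863)
√(Y(-690) + m) = √(-294 + 1863) = √1569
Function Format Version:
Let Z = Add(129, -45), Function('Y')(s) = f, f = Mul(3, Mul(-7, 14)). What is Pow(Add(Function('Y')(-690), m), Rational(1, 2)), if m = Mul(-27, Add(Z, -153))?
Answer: Pow(1569, Rational(1, 2)) ≈ 39.611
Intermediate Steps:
f = -294 (f = Mul(3, -98) = -294)
Function('Y')(s) = -294
Z = 84
m = 1863 (m = Mul(-27, Add(84, -153)) = Mul(-27, -69) = 1863)
Pow(Add(Function('Y')(-690), m), Rational(1, 2)) = Pow(Add(-294, 1863), Rational(1, 2)) = Pow(1569, Rational(1, 2))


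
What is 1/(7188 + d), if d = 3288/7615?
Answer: 7615/54739908 ≈ 0.00013911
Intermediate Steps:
d = 3288/7615 (d = 3288*(1/7615) = 3288/7615 ≈ 0.43178)
1/(7188 + d) = 1/(7188 + 3288/7615) = 1/(54739908/7615) = 7615/54739908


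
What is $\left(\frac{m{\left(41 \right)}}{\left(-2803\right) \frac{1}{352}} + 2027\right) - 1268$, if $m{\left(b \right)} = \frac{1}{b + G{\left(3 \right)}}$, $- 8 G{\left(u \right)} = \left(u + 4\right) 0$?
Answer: $\frac{87226205}{114923} \approx 759.0$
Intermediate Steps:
$G{\left(u \right)} = 0$ ($G{\left(u \right)} = - \frac{\left(u + 4\right) 0}{8} = - \frac{\left(4 + u\right) 0}{8} = \left(- \frac{1}{8}\right) 0 = 0$)
$m{\left(b \right)} = \frac{1}{b}$ ($m{\left(b \right)} = \frac{1}{b + 0} = \frac{1}{b}$)
$\left(\frac{m{\left(41 \right)}}{\left(-2803\right) \frac{1}{352}} + 2027\right) - 1268 = \left(\frac{1}{41 \left(- \frac{2803}{352}\right)} + 2027\right) - 1268 = \left(\frac{1}{41} \left(- \frac{352}{2803}\right) + 2027\right) - 1268 = \left(- \frac{352}{114923} + 2027\right) - 1268 = \frac{232948569}{114923} - 1268 = \frac{87226205}{114923}$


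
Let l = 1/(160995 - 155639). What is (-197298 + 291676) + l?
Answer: 505488569/5356 ≈ 94378.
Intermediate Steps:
l = 1/5356 ≈ 0.00018671
(-197298 + 291676) + l = (-197298 + 291676) + 1/5356 = 94378 + 1/5356 = 505488569/5356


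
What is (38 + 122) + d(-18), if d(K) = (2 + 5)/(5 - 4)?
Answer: 167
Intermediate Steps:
d(K) = 7 (d(K) = 7/1 = 7*1 = 7)
(38 + 122) + d(-18) = (38 + 122) + 7 = 160 + 7 = 167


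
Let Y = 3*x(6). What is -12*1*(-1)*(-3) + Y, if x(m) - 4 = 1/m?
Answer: -47/2 ≈ -23.500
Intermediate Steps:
x(m) = 4 + 1/m
Y = 25/2 (Y = 3*(4 + 1/6) = 3*(25/6) = 25/2 ≈ 12.500)
-12*1*(-1)*(-3) + Y = -12*1*(-1)*(-3) + 25/2 = -(-12)*(-3) + 25/2 = -12*3 + 25/2 = -36 + 25/2 = -47/2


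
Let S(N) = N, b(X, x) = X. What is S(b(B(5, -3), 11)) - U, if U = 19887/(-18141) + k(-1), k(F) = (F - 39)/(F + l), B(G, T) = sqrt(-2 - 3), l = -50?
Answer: 96199/308397 + I*sqrt(5) ≈ 0.31193 + 2.2361*I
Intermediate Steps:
B(G, T) = I*sqrt(5) (B(G, T) = sqrt(-5) = I*sqrt(5))
k(F) = (-39 + F)/(-50 + F) (k(F) = (F - 39)/(F - 50) = (-39 + F)/(-50 + F))
U = -96199/308397 (U = 19887/(-18141) + (-39 - 1)/(-50 - 1) = 19887*(-1/18141) - 40/(-51) = -6629/6047 - 1/51*(-40) = -6629/6047 + 40/51 = -96199/308397 ≈ -0.31193)
S(b(B(5, -3), 11)) - U = I*sqrt(5) - 1*(-96199/308397) = I*sqrt(5) + 96199/308397 = 96199/308397 + I*sqrt(5)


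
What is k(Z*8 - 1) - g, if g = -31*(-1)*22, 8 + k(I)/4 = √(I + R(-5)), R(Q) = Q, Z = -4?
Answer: -714 + 4*I*√38 ≈ -714.0 + 24.658*I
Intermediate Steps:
k(I) = -32 + 4*√(-5 + I) (k(I) = -32 + 4*√(I - 5) = -32 + 4*√(-5 + I))
g = 682 (g = 31*22 = 682)
k(Z*8 - 1) - g = (-32 + 4*√(-5 + (-4*8 - 1))) - 1*682 = (-32 + 4*√(-5 + (-32 - 1))) - 682 = (-32 + 4*√(-5 - 33)) - 682 = (-32 + 4*√(-38)) - 682 = (-32 + 4*(I*√38)) - 682 = (-32 + 4*I*√38) - 682 = -714 + 4*I*√38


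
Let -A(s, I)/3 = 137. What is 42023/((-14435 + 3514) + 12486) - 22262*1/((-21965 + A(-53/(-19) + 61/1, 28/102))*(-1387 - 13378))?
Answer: 1388359281769/51704726660 ≈ 26.852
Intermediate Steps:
A(s, I) = -411 (A(s, I) = -3*137 = -411)
42023/((-14435 + 3514) + 12486) - 22262*1/((-21965 + A(-53/(-19) + 61/1, 28/102))*(-1387 - 13378)) = 42023/((-14435 + 3514) + 12486) - 22262*1/((-21965 - 411)*(-1387 - 13378)) = 42023/(-10921 + 12486) - 22262/((-14765*(-22376))) = 42023/1565 - 22262/330381640 = 42023*(1/1565) - 22262*1/330381640 = 42023/1565 - 11131/165190820 = 1388359281769/51704726660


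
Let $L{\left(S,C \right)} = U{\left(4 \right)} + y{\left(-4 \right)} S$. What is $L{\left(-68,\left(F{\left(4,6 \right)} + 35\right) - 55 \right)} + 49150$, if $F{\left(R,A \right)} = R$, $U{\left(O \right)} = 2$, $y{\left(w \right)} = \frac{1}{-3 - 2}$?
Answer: $\frac{245828}{5} \approx 49166.0$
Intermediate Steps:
$y{\left(w \right)} = - \frac{1}{5}$ ($y{\left(w \right)} = \frac{1}{-5} = - \frac{1}{5}$)
$L{\left(S,C \right)} = 2 - \frac{S}{5}$
$L{\left(-68,\left(F{\left(4,6 \right)} + 35\right) - 55 \right)} + 49150 = \left(2 - - \frac{68}{5}\right) + 49150 = \left(2 + \frac{68}{5}\right) + 49150 = \frac{78}{5} + 49150 = \frac{245828}{5}$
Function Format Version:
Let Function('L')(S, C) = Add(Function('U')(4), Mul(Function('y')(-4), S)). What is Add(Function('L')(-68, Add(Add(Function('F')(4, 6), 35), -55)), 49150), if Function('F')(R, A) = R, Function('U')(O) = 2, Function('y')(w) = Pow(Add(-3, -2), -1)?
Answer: Rational(245828, 5) ≈ 49166.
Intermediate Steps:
Function('y')(w) = Rational(-1, 5) (Function('y')(w) = Pow(-5, -1) = Rational(-1, 5))
Function('L')(S, C) = Add(2, Mul(Rational(-1, 5), S))
Add(Function('L')(-68, Add(Add(Function('F')(4, 6), 35), -55)), 49150) = Add(Add(2, Mul(Rational(-1, 5), -68)), 49150) = Add(Add(2, Rational(68, 5)), 49150) = Add(Rational(78, 5), 49150) = Rational(245828, 5)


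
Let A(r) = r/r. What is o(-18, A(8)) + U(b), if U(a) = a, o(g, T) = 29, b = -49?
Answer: -20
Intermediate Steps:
A(r) = 1
o(-18, A(8)) + U(b) = 29 - 49 = -20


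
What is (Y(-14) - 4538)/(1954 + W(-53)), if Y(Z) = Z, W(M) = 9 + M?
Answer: -2276/955 ≈ -2.3832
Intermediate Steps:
(Y(-14) - 4538)/(1954 + W(-53)) = (-14 - 4538)/(1954 + (9 - 53)) = -4552/(1954 - 44) = -4552/1910 = -4552*1/1910 = -2276/955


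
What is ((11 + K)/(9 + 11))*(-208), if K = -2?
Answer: -468/5 ≈ -93.600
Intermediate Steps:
((11 + K)/(9 + 11))*(-208) = ((11 - 2)/(9 + 11))*(-208) = (9/20)*(-208) = -468/5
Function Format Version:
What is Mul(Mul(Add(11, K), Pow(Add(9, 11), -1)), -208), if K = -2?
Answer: Rational(-468, 5) ≈ -93.600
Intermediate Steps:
Mul(Mul(Add(11, K), Pow(Add(9, 11), -1)), -208) = Mul(Mul(Add(11, -2), Pow(Add(9, 11), -1)), -208) = Mul(Mul(9, Pow(20, -1)), -208) = Mul(Mul(9, Rational(1, 20)), -208) = Mul(Rational(9, 20), -208) = Rational(-468, 5)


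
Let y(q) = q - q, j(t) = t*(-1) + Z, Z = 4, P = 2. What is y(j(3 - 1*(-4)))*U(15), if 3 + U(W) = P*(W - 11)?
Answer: 0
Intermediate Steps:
U(W) = -25 + 2*W (U(W) = -3 + 2*(W - 11) = -3 + 2*(-11 + W) = -3 + (-22 + 2*W) = -25 + 2*W)
j(t) = 4 - t (j(t) = t*(-1) + 4 = -t + 4 = 4 - t)
y(q) = 0
y(j(3 - 1*(-4)))*U(15) = 0*(-25 + 2*15) = 0*(-25 + 30) = 0*5 = 0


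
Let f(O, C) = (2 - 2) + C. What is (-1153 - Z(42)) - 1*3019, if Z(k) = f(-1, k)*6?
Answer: -4424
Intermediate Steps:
f(O, C) = C (f(O, C) = 0 + C = C)
Z(k) = 6*k (Z(k) = k*6 = 6*k)
(-1153 - Z(42)) - 1*3019 = (-1153 - 6*42) - 1*3019 = (-1153 - 1*252) - 3019 = (-1153 - 252) - 3019 = -1405 - 3019 = -4424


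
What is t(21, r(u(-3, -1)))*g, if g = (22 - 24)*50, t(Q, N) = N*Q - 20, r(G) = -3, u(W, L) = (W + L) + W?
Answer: 8300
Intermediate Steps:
u(W, L) = L + 2*W (u(W, L) = (L + W) + W = L + 2*W)
t(Q, N) = -20 + N*Q
g = -100 (g = -2*50 = -100)
t(21, r(u(-3, -1)))*g = (-20 - 3*21)*(-100) = (-20 - 63)*(-100) = -83*(-100) = 8300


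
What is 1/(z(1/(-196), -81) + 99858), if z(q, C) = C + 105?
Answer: 1/99882 ≈ 1.0012e-5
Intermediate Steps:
z(q, C) = 105 + C
1/(z(1/(-196), -81) + 99858) = 1/((105 - 81) + 99858) = 1/(24 + 99858) = 1/99882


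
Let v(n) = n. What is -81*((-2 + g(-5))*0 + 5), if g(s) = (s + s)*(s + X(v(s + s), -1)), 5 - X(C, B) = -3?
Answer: -405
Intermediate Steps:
X(C, B) = 8 (X(C, B) = 5 - 1*(-3) = 5 + 3 = 8)
g(s) = 2*s*(8 + s) (g(s) = (s + s)*(s + 8) = (2*s)*(8 + s) = 2*s*(8 + s))
-81*((-2 + g(-5))*0 + 5) = -81*((-2 + 2*(-5)*(8 - 5))*0 + 5) = -81*((-2 + 2*(-5)*3)*0 + 5) = -81*((-2 - 30)*0 + 5) = -81*(-32*0 + 5) = -81*(0 + 5) = -81*5 = -405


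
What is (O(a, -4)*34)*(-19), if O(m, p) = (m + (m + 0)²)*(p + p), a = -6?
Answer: 155040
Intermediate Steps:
O(m, p) = 2*p*(m + m²) (O(m, p) = (m + m²)*(2*p) = 2*p*(m + m²))
(O(a, -4)*34)*(-19) = ((2*(-6)*(-4)*(1 - 6))*34)*(-19) = ((2*(-6)*(-4)*(-5))*34)*(-19) = -240*34*(-19) = -8160*(-19) = 155040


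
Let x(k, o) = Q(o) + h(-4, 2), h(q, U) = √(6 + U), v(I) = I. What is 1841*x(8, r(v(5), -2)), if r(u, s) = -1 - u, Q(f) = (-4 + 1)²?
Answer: 16569 + 3682*√2 ≈ 21776.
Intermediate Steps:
Q(f) = 9 (Q(f) = (-3)² = 9)
x(k, o) = 9 + 2*√2 (x(k, o) = 9 + √(6 + 2) = 9 + √8 = 9 + 2*√2)
1841*x(8, r(v(5), -2)) = 1841*(9 + 2*√2) = 16569 + 3682*√2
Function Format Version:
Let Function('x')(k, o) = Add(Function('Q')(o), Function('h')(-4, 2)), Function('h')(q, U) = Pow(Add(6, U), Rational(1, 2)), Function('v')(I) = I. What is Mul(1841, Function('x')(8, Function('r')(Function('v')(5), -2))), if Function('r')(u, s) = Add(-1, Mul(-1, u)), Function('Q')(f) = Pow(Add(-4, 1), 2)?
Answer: Add(16569, Mul(3682, Pow(2, Rational(1, 2)))) ≈ 21776.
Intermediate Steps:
Function('Q')(f) = 9 (Function('Q')(f) = Pow(-3, 2) = 9)
Function('x')(k, o) = Add(9, Mul(2, Pow(2, Rational(1, 2)))) (Function('x')(k, o) = Add(9, Pow(Add(6, 2), Rational(1, 2))) = Add(9, Pow(8, Rational(1, 2))) = Add(9, Mul(2, Pow(2, Rational(1, 2)))))
Mul(1841, Function('x')(8, Function('r')(Function('v')(5), -2))) = Mul(1841, Add(9, Mul(2, Pow(2, Rational(1, 2))))) = Add(16569, Mul(3682, Pow(2, Rational(1, 2))))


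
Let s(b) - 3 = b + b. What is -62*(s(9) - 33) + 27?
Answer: 771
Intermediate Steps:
s(b) = 3 + 2*b (s(b) = 3 + (b + b) = 3 + 2*b)
-62*(s(9) - 33) + 27 = -62*((3 + 2*9) - 33) + 27 = -62*((3 + 18) - 33) + 27 = -62*(21 - 33) + 27 = -62*(-12) + 27 = 744 + 27 = 771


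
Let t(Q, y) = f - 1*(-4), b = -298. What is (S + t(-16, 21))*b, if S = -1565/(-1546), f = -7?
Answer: 457877/773 ≈ 592.34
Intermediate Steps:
t(Q, y) = -3 (t(Q, y) = -7 - 1*(-4) = -7 + 4 = -3)
S = 1565/1546 (S = -1565*(-1/1546) = 1565/1546 ≈ 1.0123)
(S + t(-16, 21))*b = (1565/1546 - 3)*(-298) = -3073/1546*(-298) = 457877/773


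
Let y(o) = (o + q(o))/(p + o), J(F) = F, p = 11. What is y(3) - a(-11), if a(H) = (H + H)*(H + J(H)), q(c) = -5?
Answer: -3389/7 ≈ -484.14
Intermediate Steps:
y(o) = (-5 + o)/(11 + o) (y(o) = (o - 5)/(11 + o) = (-5 + o)/(11 + o))
a(H) = 4*H² (a(H) = (H + H)*(H + H) = (2*H)*(2*H) = 4*H²)
y(3) - a(-11) = (-5 + 3)/(11 + 3) - 4*(-11)² = -2/14 - 4*121 = (1/14)*(-2) - 1*484 = -⅐ - 484 = -3389/7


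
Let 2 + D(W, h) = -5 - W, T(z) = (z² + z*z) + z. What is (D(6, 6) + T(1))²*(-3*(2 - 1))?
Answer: -300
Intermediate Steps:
T(z) = z + 2*z² (T(z) = (z² + z²) + z = 2*z² + z = z + 2*z²)
D(W, h) = -7 - W (D(W, h) = -2 + (-5 - W) = -7 - W)
(D(6, 6) + T(1))²*(-3*(2 - 1)) = ((-7 - 1*6) + 1*(1 + 2*1))²*(-3*(2 - 1)) = ((-7 - 6) + 1*(1 + 2))²*(-3*1) = (-13 + 1*3)²*(-3) = (-13 + 3)²*(-3) = (-10)²*(-3) = 100*(-3) = -300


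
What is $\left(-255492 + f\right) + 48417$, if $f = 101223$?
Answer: $-105852$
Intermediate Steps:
$\left(-255492 + f\right) + 48417 = \left(-255492 + 101223\right) + 48417 = -154269 + 48417 = -105852$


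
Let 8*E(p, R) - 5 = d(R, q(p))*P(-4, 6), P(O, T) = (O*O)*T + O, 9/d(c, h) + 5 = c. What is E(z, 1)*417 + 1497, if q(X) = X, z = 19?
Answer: -36129/4 ≈ -9032.3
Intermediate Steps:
d(c, h) = 9/(-5 + c)
P(O, T) = O + T*O**2 (P(O, T) = O**2*T + O = T*O**2 + O = O + T*O**2)
E(p, R) = 5/8 + 207/(2*(-5 + R)) (E(p, R) = 5/8 + ((9/(-5 + R))*(-4*(1 - 4*6)))/8 = 5/8 + ((9/(-5 + R))*(-4*(1 - 24)))/8 = 5/8 + ((9/(-5 + R))*(-4*(-23)))/8 = 5/8 + ((9/(-5 + R))*92)/8 = 5/8 + (828/(-5 + R))/8 = 5/8 + 207/(2*(-5 + R)))
E(z, 1)*417 + 1497 = ((803 + 5*1)/(8*(-5 + 1)))*417 + 1497 = ((1/8)*(803 + 5)/(-4))*417 + 1497 = ((1/8)*(-1/4)*808)*417 + 1497 = -101/4*417 + 1497 = -42117/4 + 1497 = -36129/4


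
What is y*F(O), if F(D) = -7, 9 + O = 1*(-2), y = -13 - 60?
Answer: 511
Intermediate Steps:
y = -73
O = -11 (O = -9 + 1*(-2) = -9 - 2 = -11)
y*F(O) = -73*(-7) = 511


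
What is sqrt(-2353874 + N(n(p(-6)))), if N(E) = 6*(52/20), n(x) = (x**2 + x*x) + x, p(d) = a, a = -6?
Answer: 2*I*sqrt(14711615)/5 ≈ 1534.2*I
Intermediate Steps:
p(d) = -6
n(x) = x + 2*x**2 (n(x) = (x**2 + x**2) + x = 2*x**2 + x = x + 2*x**2)
N(E) = 78/5 (N(E) = 6*(52*(1/20)) = 6*(13/5) = 78/5)
sqrt(-2353874 + N(n(p(-6)))) = sqrt(-2353874 + 78/5) = sqrt(-11769292/5) = 2*I*sqrt(14711615)/5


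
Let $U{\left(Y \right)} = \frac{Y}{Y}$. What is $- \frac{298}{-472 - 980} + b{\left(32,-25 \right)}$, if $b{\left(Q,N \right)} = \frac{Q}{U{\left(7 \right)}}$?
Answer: $\frac{23381}{726} \approx 32.205$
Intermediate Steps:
$U{\left(Y \right)} = 1$
$b{\left(Q,N \right)} = Q$ ($b{\left(Q,N \right)} = \frac{Q}{1} = Q 1 = Q$)
$- \frac{298}{-472 - 980} + b{\left(32,-25 \right)} = - \frac{298}{-472 - 980} + 32 = - \frac{298}{-1452} + 32 = \left(-298\right) \left(- \frac{1}{1452}\right) + 32 = \frac{149}{726} + 32 = \frac{23381}{726}$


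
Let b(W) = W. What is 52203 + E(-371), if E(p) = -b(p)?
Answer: 52574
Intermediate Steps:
E(p) = -p
52203 + E(-371) = 52203 - 1*(-371) = 52203 + 371 = 52574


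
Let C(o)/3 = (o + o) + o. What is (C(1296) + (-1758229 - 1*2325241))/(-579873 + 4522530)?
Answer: -239518/231921 ≈ -1.0328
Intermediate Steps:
C(o) = 9*o (C(o) = 3*((o + o) + o) = 3*(2*o + o) = 3*(3*o) = 9*o)
(C(1296) + (-1758229 - 1*2325241))/(-579873 + 4522530) = (9*1296 + (-1758229 - 1*2325241))/(-579873 + 4522530) = (11664 + (-1758229 - 2325241))/3942657 = (11664 - 4083470)*(1/3942657) = -4071806*1/3942657 = -239518/231921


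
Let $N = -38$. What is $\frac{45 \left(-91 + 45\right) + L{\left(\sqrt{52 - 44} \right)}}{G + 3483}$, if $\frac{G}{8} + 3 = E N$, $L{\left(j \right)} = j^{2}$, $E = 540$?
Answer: $\frac{2062}{160701} \approx 0.012831$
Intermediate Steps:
$G = -164184$ ($G = -24 + 8 \cdot 540 \left(-38\right) = -24 + 8 \left(-20520\right) = -24 - 164160 = -164184$)
$\frac{45 \left(-91 + 45\right) + L{\left(\sqrt{52 - 44} \right)}}{G + 3483} = \frac{45 \left(-91 + 45\right) + \left(\sqrt{52 - 44}\right)^{2}}{-164184 + 3483} = \frac{45 \left(-46\right) + \left(\sqrt{8}\right)^{2}}{-160701} = \left(-2070 + \left(2 \sqrt{2}\right)^{2}\right) \left(- \frac{1}{160701}\right) = \left(-2070 + 8\right) \left(- \frac{1}{160701}\right) = \left(-2062\right) \left(- \frac{1}{160701}\right) = \frac{2062}{160701}$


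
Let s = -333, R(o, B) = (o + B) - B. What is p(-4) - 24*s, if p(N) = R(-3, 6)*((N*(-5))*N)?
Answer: 8232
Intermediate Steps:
R(o, B) = o (R(o, B) = (B + o) - B = o)
p(N) = 15*N² (p(N) = -3*N*(-5)*N = -3*(-5*N)*N = -(-15)*N² = 15*N²)
p(-4) - 24*s = 15*(-4)² - 24*(-333) = 15*16 + 7992 = 240 + 7992 = 8232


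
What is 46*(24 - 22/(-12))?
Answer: 3565/3 ≈ 1188.3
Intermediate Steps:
46*(24 - 22/(-12)) = 46*(24 - 22*(-1/12)) = 46*(24 + 11/6) = 46*(155/6) = 3565/3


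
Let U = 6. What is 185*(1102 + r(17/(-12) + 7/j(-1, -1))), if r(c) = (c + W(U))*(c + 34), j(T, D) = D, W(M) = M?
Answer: 27710225/144 ≈ 1.9243e+5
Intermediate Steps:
r(c) = (6 + c)*(34 + c) (r(c) = (c + 6)*(c + 34) = (6 + c)*(34 + c))
185*(1102 + r(17/(-12) + 7/j(-1, -1))) = 185*(1102 + (204 + (17/(-12) + 7/(-1))² + 40*(17/(-12) + 7/(-1)))) = 185*(1102 + (204 + (17*(-1/12) + 7*(-1))² + 40*(17*(-1/12) + 7*(-1)))) = 185*(1102 + (204 + (-17/12 - 7)² + 40*(-17/12 - 7))) = 185*(1102 + (204 + (-101/12)² + 40*(-101/12))) = 185*(1102 + (204 + 10201/144 - 1010/3)) = 185*(1102 - 8903/144) = 185*(149785/144) = 27710225/144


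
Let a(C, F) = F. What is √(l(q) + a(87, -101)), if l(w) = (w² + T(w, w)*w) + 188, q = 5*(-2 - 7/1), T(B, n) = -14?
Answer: √2742 ≈ 52.364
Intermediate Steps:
q = -45 (q = 5*(-2 - 7*1) = 5*(-2 - 7) = 5*(-9) = -45)
l(w) = 188 + w² - 14*w (l(w) = (w² - 14*w) + 188 = 188 + w² - 14*w)
√(l(q) + a(87, -101)) = √((188 + (-45)² - 14*(-45)) - 101) = √((188 + 2025 + 630) - 101) = √(2843 - 101) = √2742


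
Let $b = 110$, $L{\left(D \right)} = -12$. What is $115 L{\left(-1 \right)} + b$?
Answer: $-1270$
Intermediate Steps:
$115 L{\left(-1 \right)} + b = 115 \left(-12\right) + 110 = -1380 + 110 = -1270$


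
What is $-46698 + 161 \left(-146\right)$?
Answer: $-70204$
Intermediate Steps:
$-46698 + 161 \left(-146\right) = -46698 - 23506 = -70204$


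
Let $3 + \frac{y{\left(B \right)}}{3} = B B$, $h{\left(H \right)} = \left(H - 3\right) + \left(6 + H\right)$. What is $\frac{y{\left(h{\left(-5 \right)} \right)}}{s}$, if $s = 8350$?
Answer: $\frac{69}{4175} \approx 0.016527$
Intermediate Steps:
$h{\left(H \right)} = 3 + 2 H$ ($h{\left(H \right)} = \left(-3 + H\right) + \left(6 + H\right) = 3 + 2 H$)
$y{\left(B \right)} = -9 + 3 B^{2}$ ($y{\left(B \right)} = -9 + 3 B B = -9 + 3 B^{2}$)
$\frac{y{\left(h{\left(-5 \right)} \right)}}{s} = \frac{-9 + 3 \left(3 + 2 \left(-5\right)\right)^{2}}{8350} = \left(-9 + 3 \left(3 - 10\right)^{2}\right) \frac{1}{8350} = \left(-9 + 3 \left(-7\right)^{2}\right) \frac{1}{8350} = \left(-9 + 3 \cdot 49\right) \frac{1}{8350} = \left(-9 + 147\right) \frac{1}{8350} = 138 \cdot \frac{1}{8350} = \frac{69}{4175}$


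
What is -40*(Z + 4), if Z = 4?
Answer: -320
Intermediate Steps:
-40*(Z + 4) = -40*(4 + 4) = -40*8 = -320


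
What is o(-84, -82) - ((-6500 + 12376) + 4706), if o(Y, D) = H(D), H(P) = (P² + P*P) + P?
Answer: 2784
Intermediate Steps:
H(P) = P + 2*P² (H(P) = (P² + P²) + P = 2*P² + P = P + 2*P²)
o(Y, D) = D*(1 + 2*D)
o(-84, -82) - ((-6500 + 12376) + 4706) = -82*(1 + 2*(-82)) - ((-6500 + 12376) + 4706) = -82*(1 - 164) - (5876 + 4706) = -82*(-163) - 1*10582 = 13366 - 10582 = 2784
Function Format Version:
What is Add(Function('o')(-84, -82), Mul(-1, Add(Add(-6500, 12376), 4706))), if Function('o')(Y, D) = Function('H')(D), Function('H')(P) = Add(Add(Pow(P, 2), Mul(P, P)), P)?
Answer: 2784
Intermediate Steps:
Function('H')(P) = Add(P, Mul(2, Pow(P, 2))) (Function('H')(P) = Add(Add(Pow(P, 2), Pow(P, 2)), P) = Add(Mul(2, Pow(P, 2)), P) = Add(P, Mul(2, Pow(P, 2))))
Function('o')(Y, D) = Mul(D, Add(1, Mul(2, D)))
Add(Function('o')(-84, -82), Mul(-1, Add(Add(-6500, 12376), 4706))) = Add(Mul(-82, Add(1, Mul(2, -82))), Mul(-1, Add(Add(-6500, 12376), 4706))) = Add(Mul(-82, Add(1, -164)), Mul(-1, Add(5876, 4706))) = Add(Mul(-82, -163), Mul(-1, 10582)) = Add(13366, -10582) = 2784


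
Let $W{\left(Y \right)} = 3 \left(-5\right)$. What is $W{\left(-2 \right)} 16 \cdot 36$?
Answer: $-8640$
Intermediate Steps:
$W{\left(Y \right)} = -15$
$W{\left(-2 \right)} 16 \cdot 36 = \left(-15\right) 16 \cdot 36 = \left(-240\right) 36 = -8640$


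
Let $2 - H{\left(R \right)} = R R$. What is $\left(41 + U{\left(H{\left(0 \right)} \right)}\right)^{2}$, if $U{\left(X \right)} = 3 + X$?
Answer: $2116$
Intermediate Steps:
$H{\left(R \right)} = 2 - R^{2}$ ($H{\left(R \right)} = 2 - R R = 2 - R^{2}$)
$\left(41 + U{\left(H{\left(0 \right)} \right)}\right)^{2} = \left(41 + \left(3 + \left(2 - 0^{2}\right)\right)\right)^{2} = \left(41 + \left(3 + \left(2 - 0\right)\right)\right)^{2} = \left(41 + \left(3 + \left(2 + 0\right)\right)\right)^{2} = \left(41 + \left(3 + 2\right)\right)^{2} = \left(41 + 5\right)^{2} = 46^{2} = 2116$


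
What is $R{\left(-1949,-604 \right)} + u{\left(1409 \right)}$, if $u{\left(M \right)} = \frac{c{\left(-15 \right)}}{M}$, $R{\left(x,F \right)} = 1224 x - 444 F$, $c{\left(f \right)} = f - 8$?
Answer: $- \frac{2983416623}{1409} \approx -2.1174 \cdot 10^{6}$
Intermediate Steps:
$c{\left(f \right)} = -8 + f$ ($c{\left(f \right)} = f - 8 = -8 + f$)
$R{\left(x,F \right)} = - 444 F + 1224 x$
$u{\left(M \right)} = - \frac{23}{M}$ ($u{\left(M \right)} = \frac{-8 - 15}{M} = - \frac{23}{M}$)
$R{\left(-1949,-604 \right)} + u{\left(1409 \right)} = \left(\left(-444\right) \left(-604\right) + 1224 \left(-1949\right)\right) - \frac{23}{1409} = \left(268176 - 2385576\right) - \frac{23}{1409} = -2117400 - \frac{23}{1409} = - \frac{2983416623}{1409}$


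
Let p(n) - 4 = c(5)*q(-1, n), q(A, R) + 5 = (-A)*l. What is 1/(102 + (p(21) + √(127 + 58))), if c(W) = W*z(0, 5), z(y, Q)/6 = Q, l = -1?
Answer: -794/630251 - √185/630251 ≈ -0.0012814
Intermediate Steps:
z(y, Q) = 6*Q
c(W) = 30*W (c(W) = W*(6*5) = W*30 = 30*W)
q(A, R) = -5 + A (q(A, R) = -5 - A*(-1) = -5 + A)
p(n) = -896 (p(n) = 4 + (30*5)*(-5 - 1) = 4 + 150*(-6) = 4 - 900 = -896)
1/(102 + (p(21) + √(127 + 58))) = 1/(102 + (-896 + √(127 + 58))) = 1/(102 + (-896 + √185)) = 1/(-794 + √185)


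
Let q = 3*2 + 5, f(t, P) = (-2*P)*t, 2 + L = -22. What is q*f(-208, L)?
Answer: -109824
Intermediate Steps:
L = -24 (L = -2 - 22 = -24)
f(t, P) = -2*P*t
q = 11 (q = 6 + 5 = 11)
q*f(-208, L) = 11*(-2*(-24)*(-208)) = 11*(-9984) = -109824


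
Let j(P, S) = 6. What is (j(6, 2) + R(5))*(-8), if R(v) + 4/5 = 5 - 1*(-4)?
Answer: -568/5 ≈ -113.60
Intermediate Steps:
R(v) = 41/5 (R(v) = -⅘ + (5 - 1*(-4)) = -⅘ + (5 + 4) = -⅘ + 9 = 41/5)
(j(6, 2) + R(5))*(-8) = (6 + 41/5)*(-8) = (71/5)*(-8) = -568/5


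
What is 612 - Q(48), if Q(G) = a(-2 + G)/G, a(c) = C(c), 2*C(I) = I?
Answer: 29353/48 ≈ 611.52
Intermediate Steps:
C(I) = I/2
a(c) = c/2
Q(G) = (-1 + G/2)/G (Q(G) = ((-2 + G)/2)/G = (-1 + G/2)/G)
612 - Q(48) = 612 - (-2 + 48)/(2*48) = 612 - 46/(2*48) = 612 - 1*23/48 = 612 - 23/48 = 29353/48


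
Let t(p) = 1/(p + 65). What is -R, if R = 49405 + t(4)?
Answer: -3408946/69 ≈ -49405.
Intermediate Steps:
t(p) = 1/(65 + p)
R = 3408946/69 (R = 49405 + 1/(65 + 4) = 49405 + 1/69 = 3408946/69 ≈ 49405.)
-R = -1*3408946/69 = -3408946/69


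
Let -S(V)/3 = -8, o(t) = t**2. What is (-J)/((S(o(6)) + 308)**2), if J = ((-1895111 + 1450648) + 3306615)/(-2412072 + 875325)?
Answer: 357769/21173300166 ≈ 1.6897e-5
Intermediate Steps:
S(V) = 24 (S(V) = -3*(-8) = 24)
J = -2862152/1536747 (J = (-444463 + 3306615)/(-1536747) = 2862152*(-1/1536747) = -2862152/1536747 ≈ -1.8625)
(-J)/((S(o(6)) + 308)**2) = (-1*(-2862152/1536747))/((24 + 308)**2) = 2862152/(1536747*(332**2)) = (2862152/1536747)/110224 = (2862152/1536747)*(1/110224) = 357769/21173300166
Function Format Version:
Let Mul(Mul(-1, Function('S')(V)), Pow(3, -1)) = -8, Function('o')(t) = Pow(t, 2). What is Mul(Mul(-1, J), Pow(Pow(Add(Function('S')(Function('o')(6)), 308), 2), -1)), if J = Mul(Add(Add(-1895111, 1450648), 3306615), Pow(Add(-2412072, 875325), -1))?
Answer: Rational(357769, 21173300166) ≈ 1.6897e-5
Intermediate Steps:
Function('S')(V) = 24 (Function('S')(V) = Mul(-3, -8) = 24)
J = Rational(-2862152, 1536747) (J = Mul(Add(-444463, 3306615), Pow(-1536747, -1)) = Mul(2862152, Rational(-1, 1536747)) = Rational(-2862152, 1536747) ≈ -1.8625)
Mul(Mul(-1, J), Pow(Pow(Add(Function('S')(Function('o')(6)), 308), 2), -1)) = Mul(Mul(-1, Rational(-2862152, 1536747)), Pow(Pow(Add(24, 308), 2), -1)) = Mul(Rational(2862152, 1536747), Pow(Pow(332, 2), -1)) = Mul(Rational(2862152, 1536747), Pow(110224, -1)) = Mul(Rational(2862152, 1536747), Rational(1, 110224)) = Rational(357769, 21173300166)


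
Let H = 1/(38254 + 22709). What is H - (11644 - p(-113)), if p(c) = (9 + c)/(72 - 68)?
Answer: -711438209/60963 ≈ -11670.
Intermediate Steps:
p(c) = 9/4 + c/4 (p(c) = (9 + c)/4 = (9 + c)*(1/4) = 9/4 + c/4)
H = 1/60963 ≈ 1.6403e-5
H - (11644 - p(-113)) = 1/60963 - (11644 - (9/4 + (1/4)*(-113))) = 1/60963 - (11644 - (9/4 - 113/4)) = 1/60963 - (11644 - 1*(-26)) = 1/60963 - (11644 + 26) = 1/60963 - 1*11670 = 1/60963 - 11670 = -711438209/60963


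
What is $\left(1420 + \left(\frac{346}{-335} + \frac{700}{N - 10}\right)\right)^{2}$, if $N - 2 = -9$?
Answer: $\frac{61567844724324}{32433025} \approx 1.8983 \cdot 10^{6}$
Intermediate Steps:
$N = -7$ ($N = 2 - 9 = -7$)
$\left(1420 + \left(\frac{346}{-335} + \frac{700}{N - 10}\right)\right)^{2} = \left(1420 + \left(\frac{346}{-335} + \frac{700}{-7 - 10}\right)\right)^{2} = \left(1420 + \left(346 \left(- \frac{1}{335}\right) + \frac{700}{-7 - 10}\right)\right)^{2} = \left(1420 + \left(- \frac{346}{335} + \frac{700}{-17}\right)\right)^{2} = \left(1420 + \left(- \frac{346}{335} + 700 \left(- \frac{1}{17}\right)\right)\right)^{2} = \left(1420 - \frac{240382}{5695}\right)^{2} = \left(\frac{7846518}{5695}\right)^{2} = \frac{61567844724324}{32433025}$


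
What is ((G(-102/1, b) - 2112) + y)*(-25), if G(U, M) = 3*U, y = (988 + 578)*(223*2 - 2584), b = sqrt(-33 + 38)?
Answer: 83763150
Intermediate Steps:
b = sqrt(5) ≈ 2.2361
y = -3348108 (y = 1566*(446 - 2584) = 1566*(-2138) = -3348108)
((G(-102/1, b) - 2112) + y)*(-25) = ((3*(-102/1) - 2112) - 3348108)*(-25) = ((3*(-102*1) - 2112) - 3348108)*(-25) = ((3*(-102) - 2112) - 3348108)*(-25) = ((-306 - 2112) - 3348108)*(-25) = (-2418 - 3348108)*(-25) = -3350526*(-25) = 83763150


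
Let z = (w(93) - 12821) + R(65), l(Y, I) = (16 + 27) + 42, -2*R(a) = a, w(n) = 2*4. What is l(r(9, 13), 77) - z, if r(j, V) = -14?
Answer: 25861/2 ≈ 12931.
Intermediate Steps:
w(n) = 8
R(a) = -a/2
l(Y, I) = 85 (l(Y, I) = 43 + 42 = 85)
z = -25691/2 (z = (8 - 12821) - 1/2*65 = -12813 - 65/2 = -25691/2 ≈ -12846.)
l(r(9, 13), 77) - z = 85 - 1*(-25691/2) = 85 + 25691/2 = 25861/2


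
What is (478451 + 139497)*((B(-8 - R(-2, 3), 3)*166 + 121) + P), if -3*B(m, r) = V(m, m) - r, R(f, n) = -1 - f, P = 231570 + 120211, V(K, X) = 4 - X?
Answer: 651345617608/3 ≈ 2.1712e+11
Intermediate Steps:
P = 351781
B(m, r) = -4/3 + m/3 + r/3 (B(m, r) = -((4 - m) - r)/3 = -(4 - m - r)/3 = -4/3 + m/3 + r/3)
(478451 + 139497)*((B(-8 - R(-2, 3), 3)*166 + 121) + P) = (478451 + 139497)*(((-4/3 + (-8 - (-1 - 1*(-2)))/3 + (1/3)*3)*166 + 121) + 351781) = 617948*(((-4/3 + (-8 - (-1 + 2))/3 + 1)*166 + 121) + 351781) = 617948*(((-4/3 + (-8 - 1*1)/3 + 1)*166 + 121) + 351781) = 617948*(((-4/3 + (-8 - 1)/3 + 1)*166 + 121) + 351781) = 617948*(((-4/3 + (1/3)*(-9) + 1)*166 + 121) + 351781) = 617948*(((-4/3 - 3 + 1)*166 + 121) + 351781) = 617948*((-10/3*166 + 121) + 351781) = 617948*((-1660/3 + 121) + 351781) = 617948*(-1297/3 + 351781) = 617948*(1054046/3) = 651345617608/3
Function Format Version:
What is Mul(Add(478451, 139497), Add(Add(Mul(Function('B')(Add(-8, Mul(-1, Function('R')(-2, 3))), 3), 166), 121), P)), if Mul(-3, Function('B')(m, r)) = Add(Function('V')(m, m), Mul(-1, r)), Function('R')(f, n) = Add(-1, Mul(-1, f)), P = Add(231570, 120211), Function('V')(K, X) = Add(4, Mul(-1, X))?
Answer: Rational(651345617608, 3) ≈ 2.1712e+11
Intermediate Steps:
P = 351781
Function('B')(m, r) = Add(Rational(-4, 3), Mul(Rational(1, 3), m), Mul(Rational(1, 3), r)) (Function('B')(m, r) = Mul(Rational(-1, 3), Add(Add(4, Mul(-1, m)), Mul(-1, r))) = Mul(Rational(-1, 3), Add(4, Mul(-1, m), Mul(-1, r))) = Add(Rational(-4, 3), Mul(Rational(1, 3), m), Mul(Rational(1, 3), r)))
Mul(Add(478451, 139497), Add(Add(Mul(Function('B')(Add(-8, Mul(-1, Function('R')(-2, 3))), 3), 166), 121), P)) = Mul(Add(478451, 139497), Add(Add(Mul(Add(Rational(-4, 3), Mul(Rational(1, 3), Add(-8, Mul(-1, Add(-1, Mul(-1, -2))))), Mul(Rational(1, 3), 3)), 166), 121), 351781)) = Mul(617948, Add(Add(Mul(Add(Rational(-4, 3), Mul(Rational(1, 3), Add(-8, Mul(-1, Add(-1, 2)))), 1), 166), 121), 351781)) = Mul(617948, Add(Add(Mul(Add(Rational(-4, 3), Mul(Rational(1, 3), Add(-8, Mul(-1, 1))), 1), 166), 121), 351781)) = Mul(617948, Add(Add(Mul(Add(Rational(-4, 3), Mul(Rational(1, 3), Add(-8, -1)), 1), 166), 121), 351781)) = Mul(617948, Add(Add(Mul(Add(Rational(-4, 3), Mul(Rational(1, 3), -9), 1), 166), 121), 351781)) = Mul(617948, Add(Add(Mul(Add(Rational(-4, 3), -3, 1), 166), 121), 351781)) = Mul(617948, Add(Add(Mul(Rational(-10, 3), 166), 121), 351781)) = Mul(617948, Add(Add(Rational(-1660, 3), 121), 351781)) = Mul(617948, Add(Rational(-1297, 3), 351781)) = Mul(617948, Rational(1054046, 3)) = Rational(651345617608, 3)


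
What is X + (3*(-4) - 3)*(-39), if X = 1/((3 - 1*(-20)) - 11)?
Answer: 7021/12 ≈ 585.08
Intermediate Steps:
X = 1/12 (X = 1/((3 + 20) - 11) = 1/(23 - 11) = 1/12 ≈ 0.083333)
X + (3*(-4) - 3)*(-39) = 1/12 + (3*(-4) - 3)*(-39) = 1/12 + (-12 - 3)*(-39) = 1/12 - 15*(-39) = 1/12 + 585 = 7021/12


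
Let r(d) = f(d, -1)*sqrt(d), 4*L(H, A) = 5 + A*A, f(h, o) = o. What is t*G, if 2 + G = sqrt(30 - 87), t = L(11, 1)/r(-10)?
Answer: 3*I*sqrt(10)*(-2 + I*sqrt(57))/20 ≈ -3.5812 - 0.94868*I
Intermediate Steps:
L(H, A) = 5/4 + A**2/4 (L(H, A) = (5 + A*A)/4 = (5 + A**2)/4 = 5/4 + A**2/4)
r(d) = -sqrt(d)
t = 3*I*sqrt(10)/20 (t = (5/4 + (1/4)*1**2)/((-sqrt(-10))) = (5/4 + (1/4)*1)/((-I*sqrt(10))) = (5/4 + 1/4)/((-I*sqrt(10))) = 3*(I*sqrt(10)/10)/2 = 3*I*sqrt(10)/20 ≈ 0.47434*I)
G = -2 + I*sqrt(57) (G = -2 + sqrt(30 - 87) = -2 + sqrt(-57) = -2 + I*sqrt(57) ≈ -2.0 + 7.5498*I)
t*G = (3*I*sqrt(10)/20)*(-2 + I*sqrt(57)) = 3*I*sqrt(10)*(-2 + I*sqrt(57))/20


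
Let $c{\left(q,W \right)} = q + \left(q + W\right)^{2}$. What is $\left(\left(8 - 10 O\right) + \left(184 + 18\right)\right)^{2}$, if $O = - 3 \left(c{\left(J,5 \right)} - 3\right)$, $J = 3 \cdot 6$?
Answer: $273240900$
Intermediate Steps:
$J = 18$
$c{\left(q,W \right)} = q + \left(W + q\right)^{2}$
$O = -1632$ ($O = - 3 \left(\left(18 + \left(5 + 18\right)^{2}\right) - 3\right) = - 3 \left(\left(18 + 23^{2}\right) - 3\right) = - 3 \left(\left(18 + 529\right) - 3\right) = - 3 \left(547 - 3\right) = \left(-3\right) 544 = -1632$)
$\left(\left(8 - 10 O\right) + \left(184 + 18\right)\right)^{2} = \left(\left(8 - -16320\right) + \left(184 + 18\right)\right)^{2} = \left(\left(8 + 16320\right) + 202\right)^{2} = \left(16328 + 202\right)^{2} = 16530^{2} = 273240900$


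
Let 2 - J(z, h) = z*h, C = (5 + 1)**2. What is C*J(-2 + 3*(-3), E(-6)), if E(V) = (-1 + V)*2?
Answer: -5472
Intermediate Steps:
E(V) = -2 + 2*V
C = 36 (C = 6**2 = 36)
J(z, h) = 2 - h*z (J(z, h) = 2 - z*h = 2 - h*z)
C*J(-2 + 3*(-3), E(-6)) = 36*(2 - (-2 + 2*(-6))*(-2 + 3*(-3))) = 36*(2 - (-2 - 12)*(-2 - 9)) = 36*(2 - 1*(-14)*(-11)) = 36*(2 - 154) = 36*(-152) = -5472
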